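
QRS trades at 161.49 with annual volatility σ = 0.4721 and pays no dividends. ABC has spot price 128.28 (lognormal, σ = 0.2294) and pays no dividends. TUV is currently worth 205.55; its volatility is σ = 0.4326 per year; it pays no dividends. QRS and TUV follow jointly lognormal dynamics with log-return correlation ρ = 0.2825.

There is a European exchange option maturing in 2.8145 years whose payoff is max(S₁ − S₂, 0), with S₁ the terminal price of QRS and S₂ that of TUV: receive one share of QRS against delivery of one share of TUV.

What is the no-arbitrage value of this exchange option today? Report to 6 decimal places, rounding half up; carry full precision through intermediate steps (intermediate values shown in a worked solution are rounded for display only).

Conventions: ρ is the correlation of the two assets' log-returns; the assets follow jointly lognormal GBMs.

exchange price = 44.491130

σ_eff = √(σ₁² + σ₂² − 2ρσ₁σ₂) = √(0.4721² + 0.4326² − 2·0.2825·0.4721·0.4326) = 0.542799
d₁ = (ln(S₁/S₂) + (q₂ − q₁ + σ_eff²/2)T) / (σ_eff√T) = (ln(161.49/205.55) + (0.0 − 0.0 + 0.147315)·2.8145) / 0.910626 = 0.190389
d₂ = d₁ − σ_eff√T = 0.190389 − 0.910626 = -0.720236
N(d₁) = 0.575498,  N(d₂) = 0.235690
V = S₁·e^{−q₁T}·N(d₁) − S₂·e^{−q₂T}·N(d₂) = 92.937163 − 48.446033 = 44.491130
Key observation: no risk-free rate is needed — with the second asset as numeraire the exchange option is a call on the ratio S₁/S₂, and r cancels out of the value.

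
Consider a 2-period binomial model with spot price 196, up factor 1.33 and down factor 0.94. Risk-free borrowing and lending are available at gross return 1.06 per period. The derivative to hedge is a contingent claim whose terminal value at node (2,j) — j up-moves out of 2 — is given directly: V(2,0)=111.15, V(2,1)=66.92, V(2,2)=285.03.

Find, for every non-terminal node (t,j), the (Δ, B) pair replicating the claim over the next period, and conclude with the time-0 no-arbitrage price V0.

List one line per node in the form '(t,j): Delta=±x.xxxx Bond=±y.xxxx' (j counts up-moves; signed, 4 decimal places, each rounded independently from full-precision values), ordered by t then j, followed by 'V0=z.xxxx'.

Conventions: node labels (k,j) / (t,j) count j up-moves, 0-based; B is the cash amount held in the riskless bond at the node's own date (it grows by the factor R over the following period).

The replicating-portfolio and risk-neutral prices coincide; use p* = (1.06−0.94)/(1.33−0.94) = 0.3077 for the latter.
Expiry values: V(2,0)=111.1500, V(2,1)=66.9200, V(2,2)=285.0300
  t=1,j=0: stock 184.2400 → up 245.0392 (V=66.9200), down 173.1856 (V=111.1500). Price 92.0196; hedge Δ=-0.6156, bond B=205.4299.
  t=1,j=1: stock 260.6800 → up 346.7044 (V=285.0300), down 245.0392 (V=66.9200). Price 126.4441; hedge Δ=2.1454, bond B=-432.8123.
  t=0,j=0: stock 196.0000 → up 260.6800 (V=126.4441), down 184.2400 (V=92.0196). Price 96.8035; hedge Δ=0.4503, bond B=8.5355.
Verification: the root portfolio costs Δ(0,0)·S0 + B(0,0) = 96.8035, matching V0.

(0,0): Delta=0.4503 Bond=8.5355
(1,0): Delta=-0.6156 Bond=205.4299
(1,1): Delta=2.1454 Bond=-432.8123
V0=96.8035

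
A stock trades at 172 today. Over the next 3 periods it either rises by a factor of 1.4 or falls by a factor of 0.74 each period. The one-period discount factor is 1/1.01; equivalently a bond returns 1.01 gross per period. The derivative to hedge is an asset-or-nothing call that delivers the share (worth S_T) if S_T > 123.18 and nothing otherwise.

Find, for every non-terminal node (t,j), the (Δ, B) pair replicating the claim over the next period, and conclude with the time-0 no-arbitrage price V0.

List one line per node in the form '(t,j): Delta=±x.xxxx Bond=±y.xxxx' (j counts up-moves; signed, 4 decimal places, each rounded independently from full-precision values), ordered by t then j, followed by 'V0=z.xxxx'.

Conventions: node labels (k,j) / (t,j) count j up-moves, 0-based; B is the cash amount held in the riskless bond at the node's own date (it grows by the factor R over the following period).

(0,0): Delta=1.2102 Bond=-50.1054
(1,0): Delta=1.4854 Bond=-85.6418
(1,1): Delta=1.0000 Bond=0.0000
(2,0): Delta=2.1212 Bond=-146.3815
(2,1): Delta=1.0000 Bond=0.0000
(2,2): Delta=1.0000 Bond=0.0000
V0=158.0421

No-arbitrage ⇒ martingale measure with p* = (R−d)/(u−d) = 0.4091.
At maturity the claim pays: V(3,0)=0.0000, V(3,1)=131.8621, V(3,2)=249.4688, V(3,3)=471.9680
(2,0): S=94.1872. Δ = (V_up−V_dn)/(S_up−S_dn) = (131.8621−0.0000)/(131.8621−69.6985) = 2.1212. V = [p*·131.8621 + (1−p*)·0.0000]/1.01 = 53.4095. B = V − Δ·S = -146.3815.
(2,1): S=178.1920. Δ = (V_up−V_dn)/(S_up−S_dn) = (249.4688−131.8621)/(249.4688−131.8621) = 1.0000. V = [p*·249.4688 + (1−p*)·131.8621]/1.01 = 178.1920. B = V − Δ·S = 0.0000.
(2,2): S=337.1200. Δ = (V_up−V_dn)/(S_up−S_dn) = (471.9680−249.4688)/(471.9680−249.4688) = 1.0000. V = [p*·471.9680 + (1−p*)·249.4688]/1.01 = 337.1200. B = V − Δ·S = 0.0000.
(1,0): S=127.2800. Δ = (V_up−V_dn)/(S_up−S_dn) = (178.1920−53.4095)/(178.1920−94.1872) = 1.4854. V = [p*·178.1920 + (1−p*)·53.4095]/1.01 = 103.4227. B = V − Δ·S = -85.6418.
(1,1): S=240.8000. Δ = (V_up−V_dn)/(S_up−S_dn) = (337.1200−178.1920)/(337.1200−178.1920) = 1.0000. V = [p*·337.1200 + (1−p*)·178.1920]/1.01 = 240.8000. B = V − Δ·S = 0.0000.
(0,0): S=172.0000. Δ = (V_up−V_dn)/(S_up−S_dn) = (240.8000−103.4227)/(240.8000−127.2800) = 1.2102. V = [p*·240.8000 + (1−p*)·103.4227]/1.01 = 158.0421. B = V − Δ·S = -50.1054.
As a check, the time-0 holding Δ(0,0)·S0 + B(0,0) comes to 158.0421 — exactly V0.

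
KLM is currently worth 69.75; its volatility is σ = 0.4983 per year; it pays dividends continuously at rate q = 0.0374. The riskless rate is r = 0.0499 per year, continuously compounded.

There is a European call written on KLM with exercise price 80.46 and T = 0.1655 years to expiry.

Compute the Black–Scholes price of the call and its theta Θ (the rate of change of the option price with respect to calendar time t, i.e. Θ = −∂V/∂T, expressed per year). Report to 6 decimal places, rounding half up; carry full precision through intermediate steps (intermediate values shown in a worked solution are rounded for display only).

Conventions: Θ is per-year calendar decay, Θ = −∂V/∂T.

price = 2.168274
Θ = -14.336676

σ√T = 0.4983·√0.1655 = 0.202717
d₁ = (ln(S/K) + (r−q+σ²/2)T) / (σ√T) = (ln(69.75/80.46) + (0.0499−0.0374+0.4983²/2)·0.1655) / 0.202717 = (-0.142843 + 0.022616) / 0.202717 = -0.593078
d₂ = d₁ − σ√T = -0.593078 − 0.202717 = -0.795795
e^{−rT} = 0.991776
e^{−qT} = 0.993829
N(d₁) = 0.276564,  N(d₂) = 0.213076
Call price V = S·e^{−qT}·N(d₁) − K·e^{−rT}·N(d₂) = 19.171337 − 17.003063 = 2.168274
φ(d₁) = (1/√(2π))·e^{−d₁²/2} = 0.334603
Θ = −S·e^{−qT}·φ(d₁)·σ/(2√T) + q·S·e^{−qT}·N(d₁) − r·K·e^{−rT}·N(d₂) = −14.205231 + 0.717008 − 0.848453 = -14.336676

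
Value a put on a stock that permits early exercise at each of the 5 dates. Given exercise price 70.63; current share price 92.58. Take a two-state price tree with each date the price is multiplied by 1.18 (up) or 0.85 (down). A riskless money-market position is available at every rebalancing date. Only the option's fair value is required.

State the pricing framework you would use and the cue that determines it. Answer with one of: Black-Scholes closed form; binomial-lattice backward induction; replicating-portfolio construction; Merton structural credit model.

framework: binomial-lattice backward induction

Key observation: the defining feature is the embedded early-exercise option across 5 discrete dates on the spot-92.58 tree; pricing the strike-70.63 put means working backward with an exercise test at every node.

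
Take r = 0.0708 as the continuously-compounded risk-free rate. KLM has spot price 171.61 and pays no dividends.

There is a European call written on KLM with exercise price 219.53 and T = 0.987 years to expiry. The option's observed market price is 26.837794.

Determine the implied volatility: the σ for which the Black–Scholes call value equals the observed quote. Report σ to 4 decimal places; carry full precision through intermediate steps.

At σ = 0.5624 the Black–Scholes value reproduces the quote:
σ√T = 0.5624·√0.987 = 0.558732
d₁ = (ln(S/K) + (r+σ²/2)T) / (σ√T) = (ln(171.61/219.53) + (0.0708+0.5624²/2)·0.987) / 0.558732 = (-0.246264 + 0.225971) / 0.558732 = -0.036321
d₂ = d₁ − σ√T = -0.036321 − 0.558732 = -0.595054
e^{−rT} = 0.932506
N(d₁) = 0.485513,  N(d₂) = 0.275904
V = S·N(d₁) − K·e^{−rT}·N(d₂) = 83.318903 − 56.481109 = 26.837794 (the quoted price), and the Black–Scholes price is strictly increasing in σ, so σ is unique

sigma = 0.5624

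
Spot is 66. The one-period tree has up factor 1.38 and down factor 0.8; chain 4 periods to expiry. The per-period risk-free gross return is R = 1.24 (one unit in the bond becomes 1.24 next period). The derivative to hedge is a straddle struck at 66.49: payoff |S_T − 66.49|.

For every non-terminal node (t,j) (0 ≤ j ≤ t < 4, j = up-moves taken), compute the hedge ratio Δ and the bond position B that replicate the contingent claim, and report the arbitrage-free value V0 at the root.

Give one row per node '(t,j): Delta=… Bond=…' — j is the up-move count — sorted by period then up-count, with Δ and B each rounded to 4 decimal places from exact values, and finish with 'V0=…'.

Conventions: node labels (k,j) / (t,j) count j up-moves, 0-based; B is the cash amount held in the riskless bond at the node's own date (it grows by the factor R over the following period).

(0,0): Delta=0.9203 Bond=-22.0327
(1,0): Delta=0.6426 Bond=-12.6591
(1,1): Delta=0.9715 Bond=-31.9856
(2,0): Delta=-0.3032 Bond=24.2536
(2,1): Delta=0.8171 Bond=-28.4089
(2,2): Delta=1.0000 Bond=-43.2427
(3,0): Delta=-1.0000 Bond=53.6210
(3,1): Delta=-0.1747 Bond=22.5824
(3,2): Delta=1.0000 Bond=-53.6210
(3,3): Delta=1.0000 Bond=-53.6210
V0=38.7067

Arbitrage-free pricing uses the up-move probability p* = (R−d)/(u−d) = 0.7586, discounting each step at R = 1.24.
Expiry values: V(4,0)=39.4564, V(4,1)=19.8570, V(4,2)=13.9519, V(4,3)=72.2722, V(4,4)=172.8748
(3,0): S=33.7920. Δ = (V_up−V_dn)/(S_up−S_dn) = (19.8570−39.4564)/(46.6330−27.0336) = -1.0000. V = [p*·19.8570 + (1−p*)·39.4564]/1.24 = 19.8290. B = V − Δ·S = 53.6210.
(3,1): S=58.2912. Δ = (V_up−V_dn)/(S_up−S_dn) = (13.9519−19.8570)/(80.4419−46.6330) = -0.1747. V = [p*·13.9519 + (1−p*)·19.8570]/1.24 = 12.4010. B = V − Δ·S = 22.5824.
(3,2): S=100.5523. Δ = (V_up−V_dn)/(S_up−S_dn) = (72.2722−13.9519)/(138.7622−80.4419) = 1.0000. V = [p*·72.2722 + (1−p*)·13.9519]/1.24 = 46.9314. B = V − Δ·S = -53.6210.
(3,3): S=173.4528. Δ = (V_up−V_dn)/(S_up−S_dn) = (172.8748−72.2722)/(239.3648−138.7622) = 1.0000. V = [p*·172.8748 + (1−p*)·72.2722]/1.24 = 119.8318. B = V − Δ·S = -53.6210.
(2,0): S=42.2400. Δ = (V_up−V_dn)/(S_up−S_dn) = (12.4010−19.8290)/(58.2912−33.7920) = -0.3032. V = [p*·12.4010 + (1−p*)·19.8290]/1.24 = 11.4467. B = V − Δ·S = 24.2536.
(2,1): S=72.8640. Δ = (V_up−V_dn)/(S_up−S_dn) = (46.9314−12.4010)/(100.5523−58.2912) = 0.8171. V = [p*·46.9314 + (1−p*)·12.4010]/1.24 = 31.1262. B = V − Δ·S = -28.4089.
(2,2): S=125.6904. Δ = (V_up−V_dn)/(S_up−S_dn) = (119.8318−46.9314)/(173.4528−100.5523) = 1.0000. V = [p*·119.8318 + (1−p*)·46.9314]/1.24 = 82.4477. B = V − Δ·S = -43.2427.
(1,0): S=52.8000. Δ = (V_up−V_dn)/(S_up−S_dn) = (31.1262−11.4467)/(72.8640−42.2400) = 0.6426. V = [p*·31.1262 + (1−p*)·11.4467]/1.24 = 21.2709. B = V − Δ·S = -12.6591.
(1,1): S=91.0800. Δ = (V_up−V_dn)/(S_up−S_dn) = (82.4477−31.1262)/(125.6904−72.8640) = 0.9715. V = [p*·82.4477 + (1−p*)·31.1262]/1.24 = 56.4998. B = V − Δ·S = -31.9856.
(0,0): S=66.0000. Δ = (V_up−V_dn)/(S_up−S_dn) = (56.4998−21.2709)/(91.0800−52.8000) = 0.9203. V = [p*·56.4998 + (1−p*)·21.2709]/1.24 = 38.7067. B = V − Δ·S = -22.0327.
Verification: the root portfolio costs Δ(0,0)·S0 + B(0,0) = 38.7067, matching V0.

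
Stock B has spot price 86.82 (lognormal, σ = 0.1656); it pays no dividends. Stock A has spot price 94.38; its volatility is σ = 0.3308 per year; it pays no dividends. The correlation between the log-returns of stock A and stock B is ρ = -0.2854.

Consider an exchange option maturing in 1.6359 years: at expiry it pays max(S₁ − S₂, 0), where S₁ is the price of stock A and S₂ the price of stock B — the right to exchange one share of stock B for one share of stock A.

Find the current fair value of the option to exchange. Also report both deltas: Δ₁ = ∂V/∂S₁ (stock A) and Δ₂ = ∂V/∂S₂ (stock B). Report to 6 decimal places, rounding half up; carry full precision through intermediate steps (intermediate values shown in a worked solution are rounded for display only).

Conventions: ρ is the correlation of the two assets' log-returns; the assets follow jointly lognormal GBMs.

σ_eff = √(σ₁² + σ₂² − 2ρσ₁σ₂) = √(0.3308² + 0.1656² − 2·-0.2854·0.3308·0.1656) = 0.410025
d₁ = (ln(S₁/S₂) + (q₂ − q₁ + σ_eff²/2)T) / (σ_eff√T) = (ln(94.38/86.82) + (0.0 − 0.0 + 0.084060)·1.6359) / 0.524432 = 0.421421
d₂ = d₁ − σ_eff√T = 0.421421 − 0.524432 = -0.103011
N(d₁) = 0.663276,  N(d₂) = 0.458977
V = S₁·e^{−q₁T}·N(d₁) − S₂·e^{−q₂T}·N(d₂) = 62.600001 − 39.848399 = 22.751601
Key observation: pricing in stock B-units makes this a unit-strike call on the ratio S₁/S₂ — the risk-free rate cancels and cannot affect the value.
Δ₁ = e^{−q₁T}·N(d₁) = 0.663276;  Δ₂ = −e^{−q₂T}·N(d₂) = -0.458977

exchange price = 22.751601
Δ1 = 0.663276
Δ2 = -0.458977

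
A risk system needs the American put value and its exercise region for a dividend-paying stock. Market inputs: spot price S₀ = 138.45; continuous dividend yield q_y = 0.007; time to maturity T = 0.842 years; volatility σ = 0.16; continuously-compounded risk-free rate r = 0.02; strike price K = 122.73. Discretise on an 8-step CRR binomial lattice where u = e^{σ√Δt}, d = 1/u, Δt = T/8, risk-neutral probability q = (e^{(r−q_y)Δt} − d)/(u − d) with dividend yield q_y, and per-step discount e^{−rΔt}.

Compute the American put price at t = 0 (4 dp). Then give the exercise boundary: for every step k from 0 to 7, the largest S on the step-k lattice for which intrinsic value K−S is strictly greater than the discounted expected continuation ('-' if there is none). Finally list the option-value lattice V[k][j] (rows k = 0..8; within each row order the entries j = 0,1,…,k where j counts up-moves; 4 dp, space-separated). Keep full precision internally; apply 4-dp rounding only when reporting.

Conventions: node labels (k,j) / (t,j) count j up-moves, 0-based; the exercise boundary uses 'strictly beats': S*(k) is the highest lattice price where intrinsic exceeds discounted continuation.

Δt=0.10525  u=1.05328  d=0.94942  q=0.50021  discount=0.99790
step 8 (expiry): payoffs max(K−S,0) = 31.3297 21.3310 10.2384 0.0000 0.0000 0.0000 0.0000 0.0000 0.0000
step 7: (k=7,j=0): S=96.2699, K−S=26.4601, hold=26.2729 ⇒ V=26.4601 exercise | (k=7,j=1): S=106.8014, K−S=15.9286, hold=15.7492 ⇒ V=15.9286 exercise | (k=7,j=2): S=118.4850, K−S=4.2450, hold=5.1063 ⇒ V=5.1063 continue | (k=7,j=3): S=131.4467, K−S=0.0000, hold=0.0000 ⇒ V=0.0000 continue | (k=7,j=4): S=145.8264, K−S=0.0000, hold=0.0000 ⇒ V=0.0000 continue | (k=7,j=5): S=161.7791, K−S=0.0000, hold=0.0000 ⇒ V=0.0000 continue | (k=7,j=6): S=179.4770, K−S=0.0000, hold=0.0000 ⇒ V=0.0000 continue | (k=7,j=7): S=199.1110, K−S=0.0000, hold=0.0000 ⇒ V=0.0000 continue  boundary S*=106.8014
step 6: (k=6,j=0): S=101.3990, K−S=21.3310, hold=21.1476 ⇒ V=21.3310 exercise | (k=6,j=1): S=112.4916, K−S=10.2384, hold=10.4931 ⇒ V=10.4931 continue | (k=6,j=2): S=124.7977, K−S=0.0000, hold=2.5467 ⇒ V=2.5467 continue | (k=6,j=3): S=138.4500, K−S=0.0000, hold=0.0000 ⇒ V=0.0000 continue | (k=6,j=4): S=153.5958, K−S=0.0000, hold=0.0000 ⇒ V=0.0000 continue | (k=6,j=5): S=170.3985, K−S=0.0000, hold=0.0000 ⇒ V=0.0000 continue | (k=6,j=6): S=189.0393, K−S=0.0000, hold=0.0000 ⇒ V=0.0000 continue  boundary S*=101.3990
step 5: (k=5,j=0): S=106.8014, K−S=15.9286, hold=15.8763 ⇒ V=15.9286 exercise | (k=5,j=1): S=118.4850, K−S=4.2450, hold=6.5045 ⇒ V=6.5045 continue | (k=5,j=2): S=131.4467, K−S=0.0000, hold=1.2701 ⇒ V=1.2701 continue | (k=5,j=3): S=145.8264, K−S=0.0000, hold=0.0000 ⇒ V=0.0000 continue | (k=5,j=4): S=161.7791, K−S=0.0000, hold=0.0000 ⇒ V=0.0000 continue | (k=5,j=5): S=179.4770, K−S=0.0000, hold=0.0000 ⇒ V=0.0000 continue  boundary S*=106.8014
step 4: (k=4,j=0): S=112.4916, K−S=10.2384, hold=11.1910 ⇒ V=11.1910 continue | (k=4,j=1): S=124.7977, K−S=0.0000, hold=3.8781 ⇒ V=3.8781 continue | (k=4,j=2): S=138.4500, K−S=0.0000, hold=0.6335 ⇒ V=0.6335 continue | (k=4,j=3): S=153.5958, K−S=0.0000, hold=0.0000 ⇒ V=0.0000 continue | (k=4,j=4): S=170.3985, K−S=0.0000, hold=0.0000 ⇒ V=0.0000 continue  boundary S*=-
step 3: (k=3,j=0): S=118.4850, K−S=4.2450, hold=7.5172 ⇒ V=7.5172 continue | (k=3,j=1): S=131.4467, K−S=0.0000, hold=2.2504 ⇒ V=2.2504 continue | (k=3,j=2): S=145.8264, K−S=0.0000, hold=0.3159 ⇒ V=0.3159 continue | (k=3,j=3): S=161.7791, K−S=0.0000, hold=0.0000 ⇒ V=0.0000 continue  boundary S*=-
step 2: (k=2,j=0): S=124.7977, K−S=0.0000, hold=4.8724 ⇒ V=4.8724 continue | (k=2,j=1): S=138.4500, K−S=0.0000, hold=1.2800 ⇒ V=1.2800 continue | (k=2,j=2): S=153.5958, K−S=0.0000, hold=0.1576 ⇒ V=0.1576 continue  boundary S*=-
step 1: (k=1,j=0): S=131.4467, K−S=0.0000, hold=3.0690 ⇒ V=3.0690 continue | (k=1,j=1): S=145.8264, K−S=0.0000, hold=0.7171 ⇒ V=0.7171 continue  boundary S*=-
step 0: (k=0,j=0): S=138.4500, K−S=0.0000, hold=1.8886 ⇒ V=1.8886 continue  boundary S*=-

price = 1.8886
boundary = - - - - - 106.8014 101.3990 106.8014
tree:
1.8886
3.0690 0.7171
4.8724 1.2800 0.1576
7.5172 2.2504 0.3159 0.0000
11.1910 3.8781 0.6335 0.0000 0.0000
15.9286 6.5045 1.2701 0.0000 0.0000 0.0000
21.3310 10.4931 2.5467 0.0000 0.0000 0.0000 0.0000
26.4601 15.9286 5.1063 0.0000 0.0000 0.0000 0.0000 0.0000
31.3297 21.3310 10.2384 0.0000 0.0000 0.0000 0.0000 0.0000 0.0000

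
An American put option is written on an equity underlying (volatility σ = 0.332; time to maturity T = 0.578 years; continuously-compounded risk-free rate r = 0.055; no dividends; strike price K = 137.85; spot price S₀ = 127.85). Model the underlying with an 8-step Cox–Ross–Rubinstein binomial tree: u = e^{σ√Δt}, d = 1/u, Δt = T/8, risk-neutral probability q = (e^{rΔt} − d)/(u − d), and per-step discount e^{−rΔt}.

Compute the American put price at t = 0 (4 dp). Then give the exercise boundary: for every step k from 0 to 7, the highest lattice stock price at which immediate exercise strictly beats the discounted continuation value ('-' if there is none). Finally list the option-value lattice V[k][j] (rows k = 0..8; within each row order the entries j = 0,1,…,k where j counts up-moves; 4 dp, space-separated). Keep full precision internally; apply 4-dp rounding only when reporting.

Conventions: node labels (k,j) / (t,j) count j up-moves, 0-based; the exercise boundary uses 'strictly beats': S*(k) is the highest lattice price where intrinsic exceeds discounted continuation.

price = 17.1916
boundary = - - - 97.8210 106.9519 97.8210 106.9519 116.9350
tree:
17.1916
23.5471 10.9726
31.2389 16.0424 5.9899
40.0290 22.6971 9.5150 2.5123
48.3803 30.8981 14.6763 4.4292 0.6152
56.0187 40.0290 21.8108 7.6581 1.2353 0.0000
63.0049 48.3803 30.8981 12.8966 2.4804 0.0000 0.0000
69.3947 56.0187 40.0290 20.9150 4.9803 0.0000 0.0000 0.0000
75.2389 63.0049 48.3803 30.8981 10.0000 0.0000 0.0000 0.0000 0.0000

Δt=0.07225, u=1.09334, d=0.91463, q=0.49998, disc=e^(-rΔt)=0.99603
k=8 terminal: V=max(K-S,0) → 75.2389 63.0049 48.3803 30.8981 10.0000 0.0000 0.0000 0.0000 0.0000
k=7: j=0 S=68.4553 intr=69.3947 cont=68.8480 V=69.3947[EX]; j=1 S=81.8313 intr=56.0187 cont=55.4720 V=56.0187[EX]; j=2 S=97.8210 intr=40.0290 cont=39.4823 V=40.0290[EX]; j=3 S=116.9350 intr=20.9150 cont=20.3683 V=20.9150[EX]; j=4 S=139.7838 intr=0.0000 cont=4.9803 V=4.9803[hold]; j=5 S=167.0973 intr=0.0000 cont=0.0000 V=0.0000[hold]; j=6 S=199.7477 intr=0.0000 cont=0.0000 V=0.0000[hold]; j=7 S=238.7779 intr=0.0000 cont=0.0000 V=0.0000[hold]  S*(7)=116.9350
k=6: j=0 S=74.8451 intr=63.0049 cont=62.4582 V=63.0049[EX]; j=1 S=89.4697 intr=48.3803 cont=47.8336 V=48.3803[EX]; j=2 S=106.9519 intr=30.8981 cont=30.3515 V=30.8981[EX]; j=3 S=127.8500 intr=10.0000 cont=12.8966 V=12.8966[hold]; j=4 S=152.8316 intr=0.0000 cont=2.4804 V=2.4804[hold]; j=5 S=182.6945 intr=0.0000 cont=0.0000 V=0.0000[hold]; j=6 S=218.3926 intr=0.0000 cont=0.0000 V=0.0000[hold]  S*(6)=106.9519
k=5: j=0 S=81.8313 intr=56.0187 cont=55.4720 V=56.0187[EX]; j=1 S=97.8210 intr=40.0290 cont=39.4823 V=40.0290[EX]; j=2 S=116.9350 intr=20.9150 cont=21.8108 V=21.8108[hold]; j=3 S=139.7838 intr=0.0000 cont=7.6581 V=7.6581[hold]; j=4 S=167.0973 intr=0.0000 cont=1.2353 V=1.2353[hold]; j=5 S=199.7477 intr=0.0000 cont=0.0000 V=0.0000[hold]  S*(5)=97.8210
k=4: j=0 S=89.4697 intr=48.3803 cont=47.8336 V=48.3803[EX]; j=1 S=106.9519 intr=30.8981 cont=30.7976 V=30.8981[EX]; j=2 S=127.8500 intr=10.0000 cont=14.6763 V=14.6763[hold]; j=3 S=152.8316 intr=0.0000 cont=4.4292 V=4.4292[hold]; j=4 S=182.6945 intr=0.0000 cont=0.6152 V=0.6152[hold]  S*(4)=106.9519
k=3: j=0 S=97.8210 intr=40.0290 cont=39.4823 V=40.0290[EX]; j=1 S=116.9350 intr=20.9150 cont=22.6971 V=22.6971[hold]; j=2 S=139.7838 intr=0.0000 cont=9.5150 V=9.5150[hold]; j=3 S=167.0973 intr=0.0000 cont=2.5123 V=2.5123[hold]  S*(3)=97.8210
k=2: j=0 S=106.9519 intr=30.8981 cont=31.2389 V=31.2389[hold]; j=1 S=127.8500 intr=10.0000 cont=16.0424 V=16.0424[hold]; j=2 S=152.8316 intr=0.0000 cont=5.9899 V=5.9899[hold]  S*(2)=-
k=1: j=0 S=116.9350 intr=20.9150 cont=23.5471 V=23.5471[hold]; j=1 S=139.7838 intr=0.0000 cont=10.9726 V=10.9726[hold]  S*(1)=-
k=0: j=0 S=127.8500 intr=10.0000 cont=17.1916 V=17.1916[hold]  S*(0)=-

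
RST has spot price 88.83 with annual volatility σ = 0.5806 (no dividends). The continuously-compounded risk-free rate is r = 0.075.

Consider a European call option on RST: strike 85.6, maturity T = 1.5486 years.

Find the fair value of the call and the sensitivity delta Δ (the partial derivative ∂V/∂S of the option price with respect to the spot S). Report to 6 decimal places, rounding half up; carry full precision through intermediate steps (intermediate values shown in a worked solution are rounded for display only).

price = 30.084751
Δ = 0.716770

σ√T = 0.5806·√1.5486 = 0.722515
d₁ = (ln(S/K) + (r+σ²/2)T) / (σ√T) = (ln(88.83/85.6) + (0.075+0.5806²/2)·1.5486) / 0.722515 = (0.037039 + 0.377159) / 0.722515 = 0.573273
d₂ = d₁ − σ√T = 0.573273 − 0.722515 = -0.149242
e^{−rT} = 0.890346
N(d₁) = 0.716770,  N(d₂) = 0.440681
Call price V = S·N(d₁) − K·e^{−rT}·N(d₂) = 63.670673 − 33.585922 = 30.084751
Δ = N(d₁) = 0.716770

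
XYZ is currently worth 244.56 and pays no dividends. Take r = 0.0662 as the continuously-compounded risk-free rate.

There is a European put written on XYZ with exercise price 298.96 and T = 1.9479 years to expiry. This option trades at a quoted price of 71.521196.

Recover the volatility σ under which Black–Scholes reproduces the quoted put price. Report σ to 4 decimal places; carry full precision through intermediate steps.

At σ = 0.4461 the Black–Scholes value reproduces the quote:
σ√T = 0.4461·√1.9479 = 0.622609
d₁ = (ln(S/K) + (r+σ²/2)T) / (σ√T) = (ln(244.56/298.96) + (0.0662+0.4461²/2)·1.9479) / 0.622609 = (-0.200849 + 0.322772) / 0.622609 = 0.195826
d₂ = d₁ − σ√T = 0.195826 − 0.622609 = -0.426783
e^{−rT} = 0.879017
N(−d₁) = 0.422373,  N(−d₂) = 0.665231
V = K·e^{−rT}·N(−d₂) − S·N(−d₁) = 174.816793 − 103.295597 = 71.521196 (matching the quote); vega is positive throughout, so no other σ reproduces this price

sigma = 0.4461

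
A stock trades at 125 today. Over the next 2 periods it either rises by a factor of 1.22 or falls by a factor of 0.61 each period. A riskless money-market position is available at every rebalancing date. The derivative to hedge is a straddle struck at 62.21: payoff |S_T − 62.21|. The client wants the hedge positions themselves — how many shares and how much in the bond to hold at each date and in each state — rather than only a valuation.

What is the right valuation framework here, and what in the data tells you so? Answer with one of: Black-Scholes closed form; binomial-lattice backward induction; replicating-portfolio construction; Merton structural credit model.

framework: replicating-portfolio construction

Key observation: the mandate to exhibit the hedge at every date and state singles out the replicating-portfolio construction on the 2-period tree with factors 1.22 and 0.61 from 125.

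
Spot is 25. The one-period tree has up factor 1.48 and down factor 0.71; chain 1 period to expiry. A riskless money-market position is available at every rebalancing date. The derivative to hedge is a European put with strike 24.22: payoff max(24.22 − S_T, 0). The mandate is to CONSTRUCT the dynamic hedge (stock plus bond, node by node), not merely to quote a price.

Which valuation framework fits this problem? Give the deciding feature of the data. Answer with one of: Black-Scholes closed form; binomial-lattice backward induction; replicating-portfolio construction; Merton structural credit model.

framework: replicating-portfolio construction

Key observation: what is demanded is not a single number but the (Δ, B) position at each node of the 1.48/0.71 tree starting at 25; constructing those positions is the replicating-portfolio method.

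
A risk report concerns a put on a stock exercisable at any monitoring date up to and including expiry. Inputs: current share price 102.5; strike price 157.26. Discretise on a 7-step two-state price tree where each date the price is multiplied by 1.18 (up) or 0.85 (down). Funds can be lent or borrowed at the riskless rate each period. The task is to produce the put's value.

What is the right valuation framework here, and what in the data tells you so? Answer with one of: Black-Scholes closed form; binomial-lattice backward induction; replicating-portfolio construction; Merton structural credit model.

framework: binomial-lattice backward induction

Key observation: an American put (K = 157.26, S₀ = 102.5) on a 7-date tree has no closed form — the optimal stopping decision is embedded and must be resolved recursively from expiry.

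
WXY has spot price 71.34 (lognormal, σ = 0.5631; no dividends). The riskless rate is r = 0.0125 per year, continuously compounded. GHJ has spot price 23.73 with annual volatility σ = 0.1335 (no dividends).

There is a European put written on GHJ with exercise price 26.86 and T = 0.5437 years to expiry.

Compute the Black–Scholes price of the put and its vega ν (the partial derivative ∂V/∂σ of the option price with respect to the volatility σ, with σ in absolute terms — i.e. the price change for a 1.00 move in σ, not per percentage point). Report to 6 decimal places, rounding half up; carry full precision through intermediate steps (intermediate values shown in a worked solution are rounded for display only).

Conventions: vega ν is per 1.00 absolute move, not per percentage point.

σ√T = 0.1335·√0.5437 = 0.098438
d₁ = (ln(S/K) + (r+σ²/2)T) / (σ√T) = (ln(23.73/26.86) + (0.0125+0.1335²/2)·0.5437) / 0.098438 = (-0.123898 + 0.011641) / 0.098438 = -1.140387
d₂ = d₁ − σ√T = -1.140387 − 0.098438 = -1.238824
e^{−rT} = 0.993227
N(−d₁) = 0.872937,  N(−d₂) = 0.892295
Put price V = K·e^{−rT}·N(−d₂) − S·N(−d₁) = 23.804701 − 20.714803 = 3.089898
φ(d₁) = (1/√(2π))·e^{−d₁²/2} = 0.208216
ν = S·φ(d₁)·√T = 3.643271

price = 3.089898
ν = 3.643271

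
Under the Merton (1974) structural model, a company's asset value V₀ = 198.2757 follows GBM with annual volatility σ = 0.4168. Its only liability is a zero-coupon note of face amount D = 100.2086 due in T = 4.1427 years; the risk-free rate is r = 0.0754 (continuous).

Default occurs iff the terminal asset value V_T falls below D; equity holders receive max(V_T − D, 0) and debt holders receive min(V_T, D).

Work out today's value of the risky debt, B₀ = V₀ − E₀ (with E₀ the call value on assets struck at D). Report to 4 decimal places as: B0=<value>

Apply the equity-as-call identities (strike 100.2086, horizon 4.1427 years):
d₁ = [ln(V₀/D) + (r + σ²/2)T] / (σ√T)
   = [ln(198.2757/100.2086) + (0.0754 + 0.5·0.4168²)·4.1427] / (0.4168·√4.1427)
   = [0.682404 + 0.672199] / 0.848339 = 1.596772
d₂ = d₁ − σ√T = 1.596772 − 0.848339 = 0.748432
N(d₁) = 0.944842,  N(d₂) = 0.772900,  e^(−rT) = 0.731718
E₀ = V₀·N(d₁) − D·e^(−rT)·N(d₂)
   = 198.2757·0.944842 − 100.2086·0.731718·0.772900 = 130.666635
B₀ = V₀ − E₀ = 198.2757 − 130.666635 = 67.609065

B0=67.6091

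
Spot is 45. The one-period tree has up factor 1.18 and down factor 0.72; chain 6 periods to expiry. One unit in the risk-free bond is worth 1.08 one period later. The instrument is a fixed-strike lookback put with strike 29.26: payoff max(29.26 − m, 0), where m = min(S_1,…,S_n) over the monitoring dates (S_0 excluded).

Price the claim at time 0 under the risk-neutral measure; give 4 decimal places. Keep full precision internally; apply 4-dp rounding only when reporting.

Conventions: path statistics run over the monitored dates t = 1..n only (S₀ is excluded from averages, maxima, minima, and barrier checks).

No-arbitrage gives p* = (R−d)/(u−d) = 0.7826: enumerate every path, weight its payoff by its p*-probability, and discount by R^6.
Enumerate all 2^6 = 64 price paths (U = up ×1.18, D = down ×0.72); each path with k up-moves has probability p*^k·(1−p*)^(6−k).
DDDDDD: m=6.2691, payoff=22.9909, prob=0.000106
UDDDDD: m=10.2744, payoff=18.9856, prob=0.000380
DUDDDD: m=10.2744, payoff=18.9856, prob=0.000380
UUDDDD: m=16.8386, payoff=12.4214, prob=0.001368
DDUDDD: m=10.2744, payoff=18.9856, prob=0.000380
UDUDDD: m=16.8386, payoff=12.4214, prob=0.001368
DUUDDD: m=16.8386, payoff=12.4214, prob=0.001368
UUUDDD: m=27.5966, payoff=1.6634, prob=0.004924
DDDUDD: m=10.2744, payoff=18.9856, prob=0.000380
UDDUDD: m=16.8386, payoff=12.4214, prob=0.001368
DUDUDD: m=16.8386, payoff=12.4214, prob=0.001368
UUDUDD: m=27.5966, payoff=1.6634, prob=0.004924
DDUUDD: m=16.8386, payoff=12.4214, prob=0.001368
UDUUDD: m=27.5966, payoff=1.6634, prob=0.004924
DUUUDD: m=27.5966, payoff=1.6634, prob=0.004924
UUUUDD: m=45.2278, payoff=0.0000, prob=0.017728
DDDDUD: m=10.2744, payoff=18.9856, prob=0.000380
UDDDUD: m=16.8386, payoff=12.4214, prob=0.001368
DUDDUD: m=16.8386, payoff=12.4214, prob=0.001368
UUDDUD: m=27.5966, payoff=1.6634, prob=0.004924
DDUDUD: m=16.8386, payoff=12.4214, prob=0.001368
UDUDUD: m=27.5966, payoff=1.6634, prob=0.004924
DUUDUD: m=27.5966, payoff=1.6634, prob=0.004924
UUUDUD: m=45.2278, payoff=0.0000, prob=0.017728
DDDUUD: m=16.7962, payoff=12.4638, prob=0.001368
UDDUUD: m=27.5270, payoff=1.7330, prob=0.004924
DUDUUD: m=27.5270, payoff=1.7330, prob=0.004924
UUDUUD: m=45.1138, payoff=0.0000, prob=0.017728
DDUUUD: m=23.3280, payoff=5.9320, prob=0.004924
UDUUUD: m=38.2320, payoff=0.0000, prob=0.017728
DUUUUD: m=32.4000, payoff=0.0000, prob=0.017728
UUUUUD: m=53.1000, payoff=0.0000, prob=0.063821
DDDDDU: m=8.7071, payoff=20.5529, prob=0.000380
UDDDDU: m=14.2700, payoff=14.9900, prob=0.001368
DUDDDU: m=14.2700, payoff=14.9900, prob=0.001368
UUDDDU: m=23.3870, payoff=5.8730, prob=0.004924
DDUDDU: m=14.2700, payoff=14.9900, prob=0.001368
UDUDDU: m=23.3870, payoff=5.8730, prob=0.004924
DUUDDU: m=23.3870, payoff=5.8730, prob=0.004924
UUUDDU: m=38.3287, payoff=0.0000, prob=0.017728
DDDUDU: m=14.2700, payoff=14.9900, prob=0.001368
UDDUDU: m=23.3870, payoff=5.8730, prob=0.004924
DUDUDU: m=23.3870, payoff=5.8730, prob=0.004924
UUDUDU: m=38.3287, payoff=0.0000, prob=0.017728
DDUUDU: m=23.3280, payoff=5.9320, prob=0.004924
UDUUDU: m=38.2320, payoff=0.0000, prob=0.017728
DUUUDU: m=32.4000, payoff=0.0000, prob=0.017728
UUUUDU: m=53.1000, payoff=0.0000, prob=0.063821
DDDDUU: m=12.0932, payoff=17.1668, prob=0.001368
UDDDUU: m=19.8195, payoff=9.4405, prob=0.004924
DUDDUU: m=19.8195, payoff=9.4405, prob=0.004924
UUDDUU: m=32.4819, payoff=0.0000, prob=0.017728
DDUDUU: m=19.8195, payoff=9.4405, prob=0.004924
UDUDUU: m=32.4819, payoff=0.0000, prob=0.017728
DUUDUU: m=32.4000, payoff=0.0000, prob=0.017728
UUUDUU: m=53.1000, payoff=0.0000, prob=0.063821
DDDUUU: m=16.7962, payoff=12.4638, prob=0.004924
UDDUUU: m=27.5270, payoff=1.7330, prob=0.017728
DUDUUU: m=27.5270, payoff=1.7330, prob=0.017728
UUDUUU: m=45.1138, payoff=0.0000, prob=0.063821
DDUUUU: m=23.3280, payoff=5.9320, prob=0.017728
UDUUUU: m=38.2320, payoff=0.0000, prob=0.063821
DUUUUU: m=32.4000, payoff=0.0000, prob=0.063821
UUUUUU: m=53.1000, payoff=0.0000, prob=0.229757
Price = Σ prob·payoff / R^6 = 0.966674 / 1.586874 = 0.6092

price = 0.6092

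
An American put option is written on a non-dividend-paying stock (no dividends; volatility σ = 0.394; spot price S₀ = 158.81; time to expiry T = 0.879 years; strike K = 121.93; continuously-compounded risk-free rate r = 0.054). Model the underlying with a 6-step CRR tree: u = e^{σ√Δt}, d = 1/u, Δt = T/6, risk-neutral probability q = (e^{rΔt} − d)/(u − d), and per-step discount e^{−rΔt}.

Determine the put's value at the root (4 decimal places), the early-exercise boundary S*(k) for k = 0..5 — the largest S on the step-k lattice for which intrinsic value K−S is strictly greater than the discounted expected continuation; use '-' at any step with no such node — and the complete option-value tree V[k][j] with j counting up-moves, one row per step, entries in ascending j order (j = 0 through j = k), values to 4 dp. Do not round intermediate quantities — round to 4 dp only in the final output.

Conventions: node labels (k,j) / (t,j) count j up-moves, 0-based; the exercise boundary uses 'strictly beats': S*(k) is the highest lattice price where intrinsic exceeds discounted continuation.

params: Δt=0.14650 u=1.16277 d=0.86002 q=0.48860 e^(-rΔt)=0.99212
t_6 payoffs: 57.6737 35.0533 4.4699 0.0000 0.0000 0.0000 0.0000
t_5: node(5,0) S=74.7153 payoff=47.2147 vs cont=46.2539 → 47.2147 [stop]  node(5,1) S=101.0175 payoff=20.9125 vs cont=19.9517 → 20.9125 [stop]  node(5,2) S=136.5791 payoff=0.0000 vs cont=2.2679 → 2.2679 [wait]  node(5,3) S=184.6594 payoff=0.0000 vs cont=0.0000 → 0.0000 [wait]  node(5,4) S=249.6657 payoff=0.0000 vs cont=0.0000 → 0.0000 [wait]  node(5,5) S=337.5563 payoff=0.0000 vs cont=0.0000 → 0.0000 [wait]  ⇒ S*(5)=101.0175
t_4: node(4,0) S=86.8767 payoff=35.0533 vs cont=34.0925 → 35.0533 [stop]  node(4,1) S=117.4601 payoff=4.4699 vs cont=11.7096 → 11.7096 [wait]  node(4,2) S=158.8100 payoff=0.0000 vs cont=1.1506 → 1.1506 [wait]  node(4,3) S=214.7164 payoff=0.0000 vs cont=0.0000 → 0.0000 [wait]  node(4,4) S=290.3037 payoff=0.0000 vs cont=0.0000 → 0.0000 [wait]  ⇒ S*(4)=86.8767
t_3: node(3,0) S=101.0175 payoff=20.9125 vs cont=23.4612 → 23.4612 [wait]  node(3,1) S=136.5791 payoff=0.0000 vs cont=6.4988 → 6.4988 [wait]  node(3,2) S=184.6594 payoff=0.0000 vs cont=0.5838 → 0.5838 [wait]  node(3,3) S=249.6657 payoff=0.0000 vs cont=0.0000 → 0.0000 [wait]  ⇒ S*(3)=-
t_2: node(2,0) S=117.4601 payoff=4.4699 vs cont=15.0538 → 15.0538 [wait]  node(2,1) S=158.8100 payoff=0.0000 vs cont=3.5803 → 3.5803 [wait]  node(2,2) S=214.7164 payoff=0.0000 vs cont=0.2962 → 0.2962 [wait]  ⇒ S*(2)=-
t_1: node(1,0) S=136.5791 payoff=0.0000 vs cont=9.3733 → 9.3733 [wait]  node(1,1) S=184.6594 payoff=0.0000 vs cont=1.9601 → 1.9601 [wait]  ⇒ S*(1)=-
t_0: node(0,0) S=158.8100 payoff=0.0000 vs cont=5.7059 → 5.7059 [wait]  ⇒ S*(0)=-

price = 5.7059
boundary = - - - - 86.8767 101.0175
tree:
5.7059
9.3733 1.9601
15.0538 3.5803 0.2962
23.4612 6.4988 0.5838 0.0000
35.0533 11.7096 1.1506 0.0000 0.0000
47.2147 20.9125 2.2679 0.0000 0.0000 0.0000
57.6737 35.0533 4.4699 0.0000 0.0000 0.0000 0.0000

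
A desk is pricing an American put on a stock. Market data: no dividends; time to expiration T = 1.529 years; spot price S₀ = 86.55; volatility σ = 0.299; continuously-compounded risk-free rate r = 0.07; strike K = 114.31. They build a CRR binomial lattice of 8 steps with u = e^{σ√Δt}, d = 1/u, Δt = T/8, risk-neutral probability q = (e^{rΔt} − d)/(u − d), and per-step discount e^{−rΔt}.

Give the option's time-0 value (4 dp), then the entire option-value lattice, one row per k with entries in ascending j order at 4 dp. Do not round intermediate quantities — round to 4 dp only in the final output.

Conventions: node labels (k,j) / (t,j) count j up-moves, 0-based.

Δt=0.19112  u=1.13964  d=0.87747  q=0.51874  discount=0.98671
step 8 (expiry): payoffs max(K−S,0) = 83.8933 74.8051 63.0015 47.6710 27.7600 1.8998 0.0000 0.0000 0.0000
k=7: (k=7,j=0): S=34.6642, K−S=79.6458, hold=78.1266 ⇒ V=79.6458 exercise | (k=7,j=1): S=45.0215, K−S=69.2885, hold=67.7693 ⇒ V=69.2885 exercise | (k=7,j=2): S=58.4735, K−S=55.8365, hold=54.3174 ⇒ V=55.8365 exercise | (k=7,j=3): S=75.9447, K−S=38.3653, hold=36.8461 ⇒ V=38.3653 exercise | (k=7,j=4): S=98.6362, K−S=15.6738, hold=14.1546 ⇒ V=15.6738 exercise | (k=7,j=5): S=128.1077, K−S=0.0000, hold=0.9021 ⇒ V=0.9021 continue | (k=7,j=6): S=166.3849, K−S=0.0000, hold=0.0000 ⇒ V=0.0000 continue | (k=7,j=7): S=216.0990, K−S=0.0000, hold=0.0000 ⇒ V=0.0000 continue
k=6: (k=6,j=0): S=39.5049, K−S=74.8051, hold=73.2860 ⇒ V=74.8051 exercise | (k=6,j=1): S=51.3085, K−S=63.0015, hold=61.4823 ⇒ V=63.0015 exercise | (k=6,j=2): S=66.6390, K−S=47.6710, hold=46.1519 ⇒ V=47.6710 exercise | (k=6,j=3): S=86.5500, K−S=27.7600, hold=26.2409 ⇒ V=27.7600 exercise | (k=6,j=4): S=112.4102, K−S=1.8998, hold=7.9047 ⇒ V=7.9047 continue | (k=6,j=5): S=145.9972, K−S=0.0000, hold=0.4284 ⇒ V=0.4284 continue | (k=6,j=6): S=189.6197, K−S=0.0000, hold=0.0000 ⇒ V=0.0000 continue
k=5: (k=5,j=0): S=45.0215, K−S=69.2885, hold=67.7693 ⇒ V=69.2885 exercise | (k=5,j=1): S=58.4735, K−S=55.8365, hold=54.3174 ⇒ V=55.8365 exercise | (k=5,j=2): S=75.9447, K−S=38.3653, hold=36.8461 ⇒ V=38.3653 exercise | (k=5,j=3): S=98.6362, K−S=15.6738, hold=17.2282 ⇒ V=17.2282 continue | (k=5,j=4): S=128.1077, K−S=0.0000, hold=3.9729 ⇒ V=3.9729 continue | (k=5,j=5): S=166.3849, K−S=0.0000, hold=0.2034 ⇒ V=0.2034 continue
k=4: (k=4,j=0): S=51.3085, K−S=63.0015, hold=61.4823 ⇒ V=63.0015 exercise | (k=4,j=1): S=66.6390, K−S=47.6710, hold=46.1519 ⇒ V=47.6710 exercise | (k=4,j=2): S=86.5500, K−S=27.7600, hold=27.0365 ⇒ V=27.7600 exercise | (k=4,j=3): S=112.4102, K−S=1.8998, hold=10.2146 ⇒ V=10.2146 continue | (k=4,j=4): S=145.9972, K−S=0.0000, hold=1.9907 ⇒ V=1.9907 continue
k=3: (k=3,j=0): S=58.4735, K−S=55.8365, hold=54.3174 ⇒ V=55.8365 exercise | (k=3,j=1): S=75.9447, K−S=38.3653, hold=36.8461 ⇒ V=38.3653 exercise | (k=3,j=2): S=98.6362, K−S=15.6738, hold=18.4105 ⇒ V=18.4105 continue | (k=3,j=3): S=128.1077, K−S=0.0000, hold=5.8695 ⇒ V=5.8695 continue
k=2: (k=2,j=0): S=66.6390, K−S=47.6710, hold=46.1519 ⇒ V=47.6710 exercise | (k=2,j=1): S=86.5500, K−S=27.7600, hold=27.6417 ⇒ V=27.7600 exercise | (k=2,j=2): S=112.4102, K−S=1.8998, hold=11.7468 ⇒ V=11.7468 continue
k=1: (k=1,j=0): S=75.9447, K−S=38.3653, hold=36.8461 ⇒ V=38.3653 exercise | (k=1,j=1): S=98.6362, K−S=15.6738, hold=19.1948 ⇒ V=19.1948 continue
k=0: (k=0,j=0): S=86.5500, K−S=27.7600, hold=28.0431 ⇒ V=28.0431 continue

price = 28.0431
tree:
28.0431
38.3653 19.1948
47.6710 27.7600 11.7468
55.8365 38.3653 18.4105 5.8695
63.0015 47.6710 27.7600 10.2146 1.9907
69.2885 55.8365 38.3653 17.2282 3.9729 0.2034
74.8051 63.0015 47.6710 27.7600 7.9047 0.4284 0.0000
79.6458 69.2885 55.8365 38.3653 15.6738 0.9021 0.0000 0.0000
83.8933 74.8051 63.0015 47.6710 27.7600 1.8998 0.0000 0.0000 0.0000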